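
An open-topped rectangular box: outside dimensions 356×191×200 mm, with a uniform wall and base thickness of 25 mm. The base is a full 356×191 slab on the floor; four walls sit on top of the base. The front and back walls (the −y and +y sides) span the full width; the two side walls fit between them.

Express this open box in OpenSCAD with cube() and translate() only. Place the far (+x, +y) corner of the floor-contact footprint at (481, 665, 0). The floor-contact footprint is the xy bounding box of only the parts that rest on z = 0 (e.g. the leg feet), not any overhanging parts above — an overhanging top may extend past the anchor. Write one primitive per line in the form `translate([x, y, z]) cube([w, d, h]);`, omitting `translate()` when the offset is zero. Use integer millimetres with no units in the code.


translate([125, 474, 0]) cube([356, 191, 25]);
translate([125, 474, 25]) cube([356, 25, 175]);
translate([125, 640, 25]) cube([356, 25, 175]);
translate([125, 499, 25]) cube([25, 141, 175]);
translate([456, 499, 25]) cube([25, 141, 175]);


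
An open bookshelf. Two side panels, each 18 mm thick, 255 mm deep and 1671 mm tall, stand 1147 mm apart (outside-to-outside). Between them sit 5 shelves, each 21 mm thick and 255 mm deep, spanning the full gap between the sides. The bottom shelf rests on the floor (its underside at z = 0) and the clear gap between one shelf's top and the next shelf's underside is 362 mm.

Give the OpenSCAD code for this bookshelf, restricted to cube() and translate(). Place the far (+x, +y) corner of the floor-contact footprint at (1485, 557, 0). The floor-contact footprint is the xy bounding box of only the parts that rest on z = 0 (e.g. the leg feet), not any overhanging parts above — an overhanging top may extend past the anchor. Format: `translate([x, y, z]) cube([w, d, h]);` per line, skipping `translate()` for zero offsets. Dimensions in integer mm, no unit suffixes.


translate([338, 302, 0]) cube([18, 255, 1671]);
translate([1467, 302, 0]) cube([18, 255, 1671]);
translate([356, 302, 0]) cube([1111, 255, 21]);
translate([356, 302, 383]) cube([1111, 255, 21]);
translate([356, 302, 766]) cube([1111, 255, 21]);
translate([356, 302, 1149]) cube([1111, 255, 21]);
translate([356, 302, 1532]) cube([1111, 255, 21]);


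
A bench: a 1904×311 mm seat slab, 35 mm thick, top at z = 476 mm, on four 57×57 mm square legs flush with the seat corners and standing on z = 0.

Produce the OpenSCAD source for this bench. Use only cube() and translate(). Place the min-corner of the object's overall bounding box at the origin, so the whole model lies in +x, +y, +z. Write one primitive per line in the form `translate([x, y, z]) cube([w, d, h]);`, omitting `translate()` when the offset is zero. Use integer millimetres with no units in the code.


translate([0, 0, 441]) cube([1904, 311, 35]);
cube([57, 57, 441]);
translate([0, 254, 0]) cube([57, 57, 441]);
translate([1847, 0, 0]) cube([57, 57, 441]);
translate([1847, 254, 0]) cube([57, 57, 441]);


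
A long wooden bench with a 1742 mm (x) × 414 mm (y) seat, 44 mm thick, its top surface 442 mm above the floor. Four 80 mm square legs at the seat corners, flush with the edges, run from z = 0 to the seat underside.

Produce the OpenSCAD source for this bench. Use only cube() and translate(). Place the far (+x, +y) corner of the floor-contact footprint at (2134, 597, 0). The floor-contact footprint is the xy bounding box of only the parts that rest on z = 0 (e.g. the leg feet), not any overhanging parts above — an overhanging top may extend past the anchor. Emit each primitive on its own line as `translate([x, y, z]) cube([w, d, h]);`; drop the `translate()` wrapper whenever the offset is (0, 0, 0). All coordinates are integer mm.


// leg_h = 442 − 44 = 398
translate([392, 183, 398]) cube([1742, 414, 44]);
translate([392, 183, 0]) cube([80, 80, 398]);
translate([392, 517, 0]) cube([80, 80, 398]);
translate([2054, 183, 0]) cube([80, 80, 398]);
translate([2054, 517, 0]) cube([80, 80, 398]);


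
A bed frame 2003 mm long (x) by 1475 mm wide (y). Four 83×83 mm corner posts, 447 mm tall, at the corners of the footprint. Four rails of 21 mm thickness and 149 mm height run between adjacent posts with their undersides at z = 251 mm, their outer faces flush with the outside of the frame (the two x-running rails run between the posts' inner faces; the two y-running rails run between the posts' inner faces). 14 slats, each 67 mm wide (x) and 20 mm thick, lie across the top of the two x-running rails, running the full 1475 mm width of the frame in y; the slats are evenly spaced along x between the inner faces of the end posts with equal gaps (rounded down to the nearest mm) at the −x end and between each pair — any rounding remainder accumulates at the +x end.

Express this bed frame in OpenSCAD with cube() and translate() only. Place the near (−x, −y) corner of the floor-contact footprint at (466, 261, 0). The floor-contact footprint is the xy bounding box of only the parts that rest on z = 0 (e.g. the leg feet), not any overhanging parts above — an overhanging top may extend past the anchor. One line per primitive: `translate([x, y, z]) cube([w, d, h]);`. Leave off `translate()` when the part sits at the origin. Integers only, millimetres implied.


// slat z = rail_z + rail_h = 251 + 149 = 400
// slat gap = ⌊(1837 − 14·67) / 15⌋ = 59
translate([466, 261, 0]) cube([83, 83, 447]);
translate([466, 1653, 0]) cube([83, 83, 447]);
translate([2386, 261, 0]) cube([83, 83, 447]);
translate([2386, 1653, 0]) cube([83, 83, 447]);
translate([549, 261, 251]) cube([1837, 21, 149]);
translate([549, 1715, 251]) cube([1837, 21, 149]);
translate([466, 344, 251]) cube([21, 1309, 149]);
translate([2448, 344, 251]) cube([21, 1309, 149]);
translate([608, 261, 400]) cube([67, 1475, 20]);
translate([734, 261, 400]) cube([67, 1475, 20]);
translate([860, 261, 400]) cube([67, 1475, 20]);
translate([986, 261, 400]) cube([67, 1475, 20]);
translate([1112, 261, 400]) cube([67, 1475, 20]);
translate([1238, 261, 400]) cube([67, 1475, 20]);
translate([1364, 261, 400]) cube([67, 1475, 20]);
translate([1490, 261, 400]) cube([67, 1475, 20]);
translate([1616, 261, 400]) cube([67, 1475, 20]);
translate([1742, 261, 400]) cube([67, 1475, 20]);
translate([1868, 261, 400]) cube([67, 1475, 20]);
translate([1994, 261, 400]) cube([67, 1475, 20]);
translate([2120, 261, 400]) cube([67, 1475, 20]);
translate([2246, 261, 400]) cube([67, 1475, 20]);


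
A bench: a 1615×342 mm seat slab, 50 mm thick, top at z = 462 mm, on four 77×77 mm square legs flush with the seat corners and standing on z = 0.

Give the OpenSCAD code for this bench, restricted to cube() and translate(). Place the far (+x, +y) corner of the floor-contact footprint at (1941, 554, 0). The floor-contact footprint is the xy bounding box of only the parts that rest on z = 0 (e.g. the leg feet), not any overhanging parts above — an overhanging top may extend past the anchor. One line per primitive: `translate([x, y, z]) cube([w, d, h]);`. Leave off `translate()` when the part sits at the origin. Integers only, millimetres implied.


// leg_h = 462 − 50 = 412
translate([326, 212, 412]) cube([1615, 342, 50]);
translate([326, 212, 0]) cube([77, 77, 412]);
translate([326, 477, 0]) cube([77, 77, 412]);
translate([1864, 212, 0]) cube([77, 77, 412]);
translate([1864, 477, 0]) cube([77, 77, 412]);


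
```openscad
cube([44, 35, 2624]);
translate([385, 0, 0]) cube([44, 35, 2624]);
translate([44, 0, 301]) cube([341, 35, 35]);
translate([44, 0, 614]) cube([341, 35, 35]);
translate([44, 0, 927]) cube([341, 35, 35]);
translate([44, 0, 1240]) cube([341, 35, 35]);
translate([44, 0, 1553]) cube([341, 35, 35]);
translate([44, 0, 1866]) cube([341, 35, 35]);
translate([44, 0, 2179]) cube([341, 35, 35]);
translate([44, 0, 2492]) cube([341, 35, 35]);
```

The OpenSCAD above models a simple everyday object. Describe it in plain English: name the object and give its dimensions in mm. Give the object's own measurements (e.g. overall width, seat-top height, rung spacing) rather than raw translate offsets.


A straight ladder. Two 44×35 mm vertical rails, 2624 mm tall, stand 429 mm apart (outside-to-outside) with their front faces coplanar on the −y side. 8 rungs, each 35 mm deep and 35 mm tall, span between the inner faces of the rails, front faces flush with the rails. The lowest rung's underside is at z = 301 mm and rungs are spaced 313 mm apart (underside to underside).


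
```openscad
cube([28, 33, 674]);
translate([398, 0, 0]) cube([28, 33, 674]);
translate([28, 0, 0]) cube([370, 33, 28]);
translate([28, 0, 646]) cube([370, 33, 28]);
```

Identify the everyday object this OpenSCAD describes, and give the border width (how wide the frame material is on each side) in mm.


A picture frame. The border width is 28 mm.

Four thin pieces enclosing a rectangular opening — a picture frame. The two full-height stiles are 674 mm tall; the top rail sits at z = 646 and is 28 mm tall, so the border above the opening is 674 − 646 = 28 mm, matching the stile x-width.


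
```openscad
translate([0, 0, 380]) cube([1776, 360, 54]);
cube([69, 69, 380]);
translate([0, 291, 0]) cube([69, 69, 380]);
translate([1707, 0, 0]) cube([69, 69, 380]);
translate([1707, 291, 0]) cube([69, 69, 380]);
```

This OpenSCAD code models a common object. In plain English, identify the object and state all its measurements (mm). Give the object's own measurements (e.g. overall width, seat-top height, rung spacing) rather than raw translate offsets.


A bench: a 1776×360 mm seat slab, 54 mm thick, top at z = 434 mm, on four 69×69 mm square legs flush with the seat corners and standing on z = 0.


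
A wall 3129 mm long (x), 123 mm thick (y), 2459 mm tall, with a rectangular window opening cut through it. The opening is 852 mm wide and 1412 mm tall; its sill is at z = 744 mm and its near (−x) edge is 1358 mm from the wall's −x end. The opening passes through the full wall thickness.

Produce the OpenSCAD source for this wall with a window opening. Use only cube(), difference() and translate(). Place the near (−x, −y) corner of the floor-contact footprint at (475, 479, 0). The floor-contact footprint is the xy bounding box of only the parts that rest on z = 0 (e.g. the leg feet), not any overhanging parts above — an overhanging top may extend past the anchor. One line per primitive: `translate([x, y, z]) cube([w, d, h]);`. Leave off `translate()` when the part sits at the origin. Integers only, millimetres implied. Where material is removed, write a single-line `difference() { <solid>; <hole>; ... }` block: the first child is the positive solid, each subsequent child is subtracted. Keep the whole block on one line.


difference() { translate([475, 479, 0]) cube([3129, 123, 2459]); translate([1833, 479, 744]) cube([852, 123, 1412]); }


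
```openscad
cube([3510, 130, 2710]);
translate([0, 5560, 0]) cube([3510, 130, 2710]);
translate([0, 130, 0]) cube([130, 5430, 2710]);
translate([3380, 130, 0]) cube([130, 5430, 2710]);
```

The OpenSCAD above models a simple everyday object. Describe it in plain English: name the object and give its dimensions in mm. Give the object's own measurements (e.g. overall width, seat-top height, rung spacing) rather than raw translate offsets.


The wall frame of a small rectangular building: four walls, each 2710 mm tall and 130 mm thick, enclosing a footprint 3510 mm (x) by 5690 mm (y) outside-to-outside, with no floor or roof. The front and back walls (the −y and +y sides) span the full width; the two side walls fit between them.


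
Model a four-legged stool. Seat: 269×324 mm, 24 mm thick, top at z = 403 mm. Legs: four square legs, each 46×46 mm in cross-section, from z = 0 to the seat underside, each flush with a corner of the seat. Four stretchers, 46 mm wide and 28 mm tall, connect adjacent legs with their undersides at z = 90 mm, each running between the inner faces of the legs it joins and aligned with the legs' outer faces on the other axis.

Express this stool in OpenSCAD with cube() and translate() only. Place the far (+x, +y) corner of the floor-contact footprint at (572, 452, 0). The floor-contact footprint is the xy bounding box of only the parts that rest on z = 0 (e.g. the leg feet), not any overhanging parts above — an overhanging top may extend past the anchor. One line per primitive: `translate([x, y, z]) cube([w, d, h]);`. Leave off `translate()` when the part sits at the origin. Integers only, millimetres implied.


translate([303, 128, 379]) cube([269, 324, 24]);
translate([303, 128, 0]) cube([46, 46, 379]);
translate([526, 128, 0]) cube([46, 46, 379]);
translate([303, 406, 0]) cube([46, 46, 379]);
translate([526, 406, 0]) cube([46, 46, 379]);
translate([349, 128, 90]) cube([177, 46, 28]);
translate([349, 406, 90]) cube([177, 46, 28]);
translate([303, 174, 90]) cube([46, 232, 28]);
translate([526, 174, 90]) cube([46, 232, 28]);


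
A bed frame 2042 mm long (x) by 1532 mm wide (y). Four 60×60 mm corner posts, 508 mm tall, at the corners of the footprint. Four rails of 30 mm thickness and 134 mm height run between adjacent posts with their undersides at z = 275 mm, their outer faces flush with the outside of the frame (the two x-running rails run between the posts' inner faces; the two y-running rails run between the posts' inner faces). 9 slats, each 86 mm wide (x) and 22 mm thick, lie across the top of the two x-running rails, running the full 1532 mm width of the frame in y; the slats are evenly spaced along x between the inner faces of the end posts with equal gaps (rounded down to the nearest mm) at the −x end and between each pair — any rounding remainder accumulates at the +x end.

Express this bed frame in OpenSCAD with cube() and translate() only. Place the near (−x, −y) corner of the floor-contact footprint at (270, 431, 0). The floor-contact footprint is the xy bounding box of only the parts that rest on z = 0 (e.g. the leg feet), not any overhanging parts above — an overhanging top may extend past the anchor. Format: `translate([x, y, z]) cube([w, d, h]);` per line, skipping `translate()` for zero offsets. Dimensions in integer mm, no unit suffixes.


translate([270, 431, 0]) cube([60, 60, 508]);
translate([270, 1903, 0]) cube([60, 60, 508]);
translate([2252, 431, 0]) cube([60, 60, 508]);
translate([2252, 1903, 0]) cube([60, 60, 508]);
translate([330, 431, 275]) cube([1922, 30, 134]);
translate([330, 1933, 275]) cube([1922, 30, 134]);
translate([270, 491, 275]) cube([30, 1412, 134]);
translate([2282, 491, 275]) cube([30, 1412, 134]);
translate([444, 431, 409]) cube([86, 1532, 22]);
translate([644, 431, 409]) cube([86, 1532, 22]);
translate([844, 431, 409]) cube([86, 1532, 22]);
translate([1044, 431, 409]) cube([86, 1532, 22]);
translate([1244, 431, 409]) cube([86, 1532, 22]);
translate([1444, 431, 409]) cube([86, 1532, 22]);
translate([1644, 431, 409]) cube([86, 1532, 22]);
translate([1844, 431, 409]) cube([86, 1532, 22]);
translate([2044, 431, 409]) cube([86, 1532, 22]);


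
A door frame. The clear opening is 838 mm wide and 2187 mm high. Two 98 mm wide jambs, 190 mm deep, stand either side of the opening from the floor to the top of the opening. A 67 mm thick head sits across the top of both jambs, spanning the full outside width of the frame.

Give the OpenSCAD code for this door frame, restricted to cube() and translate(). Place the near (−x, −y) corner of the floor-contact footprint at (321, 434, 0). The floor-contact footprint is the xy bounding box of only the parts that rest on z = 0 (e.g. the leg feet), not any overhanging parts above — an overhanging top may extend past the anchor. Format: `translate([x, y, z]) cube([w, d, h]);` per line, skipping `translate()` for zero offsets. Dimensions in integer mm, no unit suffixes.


translate([321, 434, 0]) cube([98, 190, 2187]);
translate([1257, 434, 0]) cube([98, 190, 2187]);
translate([321, 434, 2187]) cube([1034, 190, 67]);


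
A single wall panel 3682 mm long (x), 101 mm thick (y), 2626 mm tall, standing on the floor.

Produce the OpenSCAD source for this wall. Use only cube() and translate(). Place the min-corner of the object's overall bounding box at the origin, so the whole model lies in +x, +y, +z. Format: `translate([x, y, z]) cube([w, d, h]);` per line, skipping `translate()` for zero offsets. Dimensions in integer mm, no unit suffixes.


cube([3682, 101, 2626]);


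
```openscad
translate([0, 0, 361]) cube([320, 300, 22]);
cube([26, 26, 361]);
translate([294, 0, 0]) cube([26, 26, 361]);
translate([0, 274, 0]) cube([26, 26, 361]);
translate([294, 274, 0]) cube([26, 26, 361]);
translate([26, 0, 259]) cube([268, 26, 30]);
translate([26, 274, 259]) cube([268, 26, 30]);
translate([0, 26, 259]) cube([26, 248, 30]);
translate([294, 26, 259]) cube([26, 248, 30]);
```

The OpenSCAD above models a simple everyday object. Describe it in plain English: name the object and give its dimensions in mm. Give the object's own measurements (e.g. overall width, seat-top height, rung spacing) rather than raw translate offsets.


A four-legged stool. The seat is a 320×300×22 mm slab whose top surface is at z = 383 mm; four square legs, each 26×26 mm in cross-section, run from the floor (z = 0) to the underside of the seat, each flush with a corner of the seat. Four stretchers, 26 mm wide and 30 mm tall, connect adjacent legs with their undersides at z = 259 mm, each running between the inner faces of the legs it joins and aligned with the legs' outer faces on the other axis.


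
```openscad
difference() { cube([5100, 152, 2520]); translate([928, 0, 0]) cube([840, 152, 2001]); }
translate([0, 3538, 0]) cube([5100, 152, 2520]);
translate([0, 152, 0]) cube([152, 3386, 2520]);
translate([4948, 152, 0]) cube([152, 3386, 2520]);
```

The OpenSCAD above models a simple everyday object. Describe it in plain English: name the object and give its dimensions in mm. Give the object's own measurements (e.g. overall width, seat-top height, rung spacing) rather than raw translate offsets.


A single room: four walls, each 2520 mm tall and 152 mm thick, enclosing an outside footprint 5100×3690 mm (x × y), no floor or roof. The front and back walls (−y and +y sides) run the full x-width; the side walls fit between their inner faces. A door opening 840 mm wide and 2001 mm tall is cut through the front wall from the floor up, its −x edge 928 mm from the wall's −x end.


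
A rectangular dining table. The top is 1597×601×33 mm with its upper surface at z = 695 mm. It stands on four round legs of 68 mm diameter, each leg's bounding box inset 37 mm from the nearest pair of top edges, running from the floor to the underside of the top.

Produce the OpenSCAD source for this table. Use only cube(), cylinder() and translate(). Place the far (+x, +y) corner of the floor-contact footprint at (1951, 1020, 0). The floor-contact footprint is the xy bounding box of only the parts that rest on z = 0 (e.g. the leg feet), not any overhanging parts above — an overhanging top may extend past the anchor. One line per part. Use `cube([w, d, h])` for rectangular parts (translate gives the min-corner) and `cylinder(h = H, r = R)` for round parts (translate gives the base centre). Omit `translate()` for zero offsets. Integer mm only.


translate([391, 456, 662]) cube([1597, 601, 33]);
translate([462, 527, 0]) cylinder(h = 662, r = 34);
translate([1917, 527, 0]) cylinder(h = 662, r = 34);
translate([462, 986, 0]) cylinder(h = 662, r = 34);
translate([1917, 986, 0]) cylinder(h = 662, r = 34);


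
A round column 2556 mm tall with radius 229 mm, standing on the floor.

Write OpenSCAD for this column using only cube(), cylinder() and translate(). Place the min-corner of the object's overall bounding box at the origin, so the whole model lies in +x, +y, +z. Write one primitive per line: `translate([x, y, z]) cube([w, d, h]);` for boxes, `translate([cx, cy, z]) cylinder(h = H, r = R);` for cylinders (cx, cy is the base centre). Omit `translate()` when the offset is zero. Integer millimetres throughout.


translate([229, 229, 0]) cylinder(h = 2556, r = 229);


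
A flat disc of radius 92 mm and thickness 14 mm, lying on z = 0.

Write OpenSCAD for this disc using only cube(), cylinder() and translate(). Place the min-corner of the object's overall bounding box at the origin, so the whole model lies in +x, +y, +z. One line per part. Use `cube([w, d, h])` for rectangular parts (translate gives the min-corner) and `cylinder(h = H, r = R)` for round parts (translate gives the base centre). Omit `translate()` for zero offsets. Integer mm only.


translate([92, 92, 0]) cylinder(h = 14, r = 92);


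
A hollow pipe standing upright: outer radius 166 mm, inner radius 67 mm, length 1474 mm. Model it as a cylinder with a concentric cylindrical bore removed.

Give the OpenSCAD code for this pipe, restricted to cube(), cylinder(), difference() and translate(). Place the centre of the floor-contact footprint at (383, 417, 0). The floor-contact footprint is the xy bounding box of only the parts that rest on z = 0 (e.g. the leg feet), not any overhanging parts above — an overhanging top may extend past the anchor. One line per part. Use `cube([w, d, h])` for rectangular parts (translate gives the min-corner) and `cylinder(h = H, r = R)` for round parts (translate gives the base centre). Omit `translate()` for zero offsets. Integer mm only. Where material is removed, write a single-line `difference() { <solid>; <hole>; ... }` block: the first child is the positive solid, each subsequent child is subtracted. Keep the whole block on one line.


difference() { translate([383, 417, 0]) cylinder(h = 1474, r = 166); translate([383, 417, 0]) cylinder(h = 1474, r = 67); }


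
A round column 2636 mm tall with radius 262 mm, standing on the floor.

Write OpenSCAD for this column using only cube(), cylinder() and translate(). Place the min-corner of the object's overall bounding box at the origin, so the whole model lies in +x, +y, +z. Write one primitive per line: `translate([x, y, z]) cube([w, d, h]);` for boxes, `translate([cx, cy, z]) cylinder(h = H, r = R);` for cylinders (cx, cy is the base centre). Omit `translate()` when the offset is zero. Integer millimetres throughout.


translate([262, 262, 0]) cylinder(h = 2636, r = 262);


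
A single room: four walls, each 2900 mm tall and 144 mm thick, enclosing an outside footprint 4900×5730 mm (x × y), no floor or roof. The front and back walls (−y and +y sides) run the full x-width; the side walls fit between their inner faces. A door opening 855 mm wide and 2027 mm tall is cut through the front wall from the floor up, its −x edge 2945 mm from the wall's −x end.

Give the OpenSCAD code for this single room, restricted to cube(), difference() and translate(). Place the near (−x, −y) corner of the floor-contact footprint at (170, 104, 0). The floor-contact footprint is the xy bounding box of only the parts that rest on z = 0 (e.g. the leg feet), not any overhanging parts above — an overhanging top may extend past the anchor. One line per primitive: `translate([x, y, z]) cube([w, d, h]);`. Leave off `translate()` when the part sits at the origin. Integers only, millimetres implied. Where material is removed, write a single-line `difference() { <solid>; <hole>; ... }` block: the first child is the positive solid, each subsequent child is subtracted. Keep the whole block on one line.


difference() { translate([170, 104, 0]) cube([4900, 144, 2900]); translate([3115, 104, 0]) cube([855, 144, 2027]); }
translate([170, 5690, 0]) cube([4900, 144, 2900]);
translate([170, 248, 0]) cube([144, 5442, 2900]);
translate([4926, 248, 0]) cube([144, 5442, 2900]);


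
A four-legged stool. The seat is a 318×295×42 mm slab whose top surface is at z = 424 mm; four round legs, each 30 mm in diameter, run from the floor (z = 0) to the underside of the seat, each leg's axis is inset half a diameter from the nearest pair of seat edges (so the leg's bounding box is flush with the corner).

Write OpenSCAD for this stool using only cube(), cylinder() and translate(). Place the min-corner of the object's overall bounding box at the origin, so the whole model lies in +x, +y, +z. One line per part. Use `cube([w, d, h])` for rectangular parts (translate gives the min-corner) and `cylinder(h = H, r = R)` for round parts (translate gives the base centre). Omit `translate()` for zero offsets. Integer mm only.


translate([0, 0, 382]) cube([318, 295, 42]);
translate([15, 15, 0]) cylinder(h = 382, r = 15);
translate([303, 15, 0]) cylinder(h = 382, r = 15);
translate([15, 280, 0]) cylinder(h = 382, r = 15);
translate([303, 280, 0]) cylinder(h = 382, r = 15);


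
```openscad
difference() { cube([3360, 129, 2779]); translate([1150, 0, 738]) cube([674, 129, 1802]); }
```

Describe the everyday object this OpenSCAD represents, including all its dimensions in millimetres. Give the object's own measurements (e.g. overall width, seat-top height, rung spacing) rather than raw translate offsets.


A wall 3360 mm long (x), 129 mm thick (y), 2779 mm tall, with a rectangular window opening cut through it. The opening is 674 mm wide and 1802 mm tall; its sill is at z = 738 mm and its near (−x) edge is 1150 mm from the wall's −x end. The opening passes through the full wall thickness.


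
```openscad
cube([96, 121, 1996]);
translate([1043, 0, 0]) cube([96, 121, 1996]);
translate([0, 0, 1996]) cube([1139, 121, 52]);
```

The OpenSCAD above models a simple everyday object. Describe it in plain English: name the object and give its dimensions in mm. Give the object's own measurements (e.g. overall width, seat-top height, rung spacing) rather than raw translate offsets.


A door frame. The clear opening is 947 mm wide and 1996 mm high. Two 96 mm wide jambs, 121 mm deep, stand either side of the opening from the floor to the top of the opening. A 52 mm thick head sits across the top of both jambs, spanning the full outside width of the frame.


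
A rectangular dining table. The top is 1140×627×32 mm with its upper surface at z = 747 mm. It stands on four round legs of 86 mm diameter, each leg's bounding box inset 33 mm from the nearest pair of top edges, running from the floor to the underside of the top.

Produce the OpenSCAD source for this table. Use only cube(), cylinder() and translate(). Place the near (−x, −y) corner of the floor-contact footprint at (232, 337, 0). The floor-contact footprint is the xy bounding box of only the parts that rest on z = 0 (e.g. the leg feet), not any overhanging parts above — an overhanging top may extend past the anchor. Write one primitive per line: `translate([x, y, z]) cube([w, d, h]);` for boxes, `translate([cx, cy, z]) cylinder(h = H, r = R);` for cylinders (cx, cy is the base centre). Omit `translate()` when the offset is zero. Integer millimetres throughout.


translate([199, 304, 715]) cube([1140, 627, 32]);
translate([275, 380, 0]) cylinder(h = 715, r = 43);
translate([1263, 380, 0]) cylinder(h = 715, r = 43);
translate([275, 855, 0]) cylinder(h = 715, r = 43);
translate([1263, 855, 0]) cylinder(h = 715, r = 43);


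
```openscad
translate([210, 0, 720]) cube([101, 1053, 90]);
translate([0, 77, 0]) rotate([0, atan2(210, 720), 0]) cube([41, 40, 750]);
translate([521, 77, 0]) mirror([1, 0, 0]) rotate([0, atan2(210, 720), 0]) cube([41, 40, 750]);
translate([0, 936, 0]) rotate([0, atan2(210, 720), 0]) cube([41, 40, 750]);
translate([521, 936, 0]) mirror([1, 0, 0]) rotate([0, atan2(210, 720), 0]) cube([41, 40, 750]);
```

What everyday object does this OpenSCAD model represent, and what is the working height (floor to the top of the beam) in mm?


A sawhorse. The overall height is 810 mm.

A beam across two mirrored pairs of raked legs — a sawhorse. The beam's underside is at z = 720 (matching the legs' vertical rise in atan2(210, 720)) and the beam is 90 mm tall, so its top is at 720 + 90 = 810 mm. The raked legs top out at the beam's underside, so that is the highest point.


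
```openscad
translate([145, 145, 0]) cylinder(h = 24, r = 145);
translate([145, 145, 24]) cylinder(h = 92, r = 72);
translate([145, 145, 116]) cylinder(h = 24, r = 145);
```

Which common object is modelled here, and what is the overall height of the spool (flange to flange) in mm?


A spool. The overall height is 140 mm.

Three coaxial cylinders, large–small–large — a spool. Two 24 mm flanges and a 92 mm core give 24 + 92 + 24 = 140 mm.


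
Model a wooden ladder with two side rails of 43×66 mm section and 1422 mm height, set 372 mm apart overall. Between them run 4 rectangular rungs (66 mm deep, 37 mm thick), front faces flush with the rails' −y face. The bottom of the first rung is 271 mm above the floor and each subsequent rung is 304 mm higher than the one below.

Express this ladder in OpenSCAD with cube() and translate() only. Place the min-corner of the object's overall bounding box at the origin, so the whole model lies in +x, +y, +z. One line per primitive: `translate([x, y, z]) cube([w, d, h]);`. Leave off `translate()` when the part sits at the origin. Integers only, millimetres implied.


cube([43, 66, 1422]);
translate([329, 0, 0]) cube([43, 66, 1422]);
translate([43, 0, 271]) cube([286, 66, 37]);
translate([43, 0, 575]) cube([286, 66, 37]);
translate([43, 0, 879]) cube([286, 66, 37]);
translate([43, 0, 1183]) cube([286, 66, 37]);


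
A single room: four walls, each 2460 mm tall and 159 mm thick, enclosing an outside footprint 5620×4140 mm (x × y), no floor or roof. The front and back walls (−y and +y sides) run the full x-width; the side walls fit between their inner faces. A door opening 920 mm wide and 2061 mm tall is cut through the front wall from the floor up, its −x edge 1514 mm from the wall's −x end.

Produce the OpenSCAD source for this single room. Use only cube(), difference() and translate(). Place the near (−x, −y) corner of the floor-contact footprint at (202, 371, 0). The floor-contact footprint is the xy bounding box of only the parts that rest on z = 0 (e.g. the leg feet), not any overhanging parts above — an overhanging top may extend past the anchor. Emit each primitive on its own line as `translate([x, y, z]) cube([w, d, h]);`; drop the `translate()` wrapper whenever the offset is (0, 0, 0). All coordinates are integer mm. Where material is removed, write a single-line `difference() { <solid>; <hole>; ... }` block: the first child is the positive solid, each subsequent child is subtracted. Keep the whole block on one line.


difference() { translate([202, 371, 0]) cube([5620, 159, 2460]); translate([1716, 371, 0]) cube([920, 159, 2061]); }
translate([202, 4352, 0]) cube([5620, 159, 2460]);
translate([202, 530, 0]) cube([159, 3822, 2460]);
translate([5663, 530, 0]) cube([159, 3822, 2460]);


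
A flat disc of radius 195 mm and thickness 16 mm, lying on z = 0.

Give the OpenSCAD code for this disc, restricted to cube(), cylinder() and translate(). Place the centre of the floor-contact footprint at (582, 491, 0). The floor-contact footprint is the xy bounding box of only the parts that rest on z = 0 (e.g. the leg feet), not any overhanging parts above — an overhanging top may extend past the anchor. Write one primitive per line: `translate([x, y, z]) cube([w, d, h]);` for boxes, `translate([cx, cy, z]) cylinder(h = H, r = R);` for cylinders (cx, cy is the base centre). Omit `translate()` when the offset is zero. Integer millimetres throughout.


translate([582, 491, 0]) cylinder(h = 16, r = 195);


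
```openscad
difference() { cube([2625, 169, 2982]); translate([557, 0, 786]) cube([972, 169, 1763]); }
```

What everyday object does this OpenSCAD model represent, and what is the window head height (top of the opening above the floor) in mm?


A wall with a window opening. The window head height is 2549 mm.

A wall with a rectangular opening subtracted — a window. Sill at z = 786, opening 1763 mm tall, so the head is at 786 + 1763 = 2549 mm.


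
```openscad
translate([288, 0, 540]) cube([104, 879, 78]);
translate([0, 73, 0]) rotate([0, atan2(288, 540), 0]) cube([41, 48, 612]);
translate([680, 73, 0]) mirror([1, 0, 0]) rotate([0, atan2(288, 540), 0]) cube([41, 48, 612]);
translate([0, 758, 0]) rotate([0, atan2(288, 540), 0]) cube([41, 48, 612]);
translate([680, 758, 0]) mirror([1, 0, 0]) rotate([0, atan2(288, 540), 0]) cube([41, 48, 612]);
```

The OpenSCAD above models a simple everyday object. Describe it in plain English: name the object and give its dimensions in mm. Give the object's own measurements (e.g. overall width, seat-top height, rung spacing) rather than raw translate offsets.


A sawhorse. A 104×879×78 mm beam (x, y, z) sits on two A-frame leg pairs. Each pair is two raked legs of 41×48 mm section (48 mm along y) splaying symmetrically in x. Each leg rises 540 mm vertically over 288 mm of horizontal reach and is 612 mm long along its own axis. Every leg's outer bottom edge rests on the floor and its outer top edge meets a bottom edge of the beam — the left legs (tilting toward +x) meet the beam's −x bottom edge, the right legs (their mirror images, tilting toward −x) meet its +x bottom edge — so the leg tops tuck under the beam, the beam's underside is 540 mm above the floor, and the feet are 680 mm apart outside-to-outside with the beam centred between them. The two leg pairs are set in 73 mm from either end of the beam.


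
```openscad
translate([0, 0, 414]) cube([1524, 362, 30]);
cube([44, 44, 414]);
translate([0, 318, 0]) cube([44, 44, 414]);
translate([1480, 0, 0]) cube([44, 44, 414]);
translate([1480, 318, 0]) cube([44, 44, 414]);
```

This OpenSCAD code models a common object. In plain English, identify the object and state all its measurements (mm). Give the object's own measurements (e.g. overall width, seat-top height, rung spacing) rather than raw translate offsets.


A long wooden bench with a 1524 mm (x) × 362 mm (y) seat, 30 mm thick, its top surface 444 mm above the floor. Four 44 mm square legs at the seat corners, flush with the edges, run from z = 0 to the seat underside.


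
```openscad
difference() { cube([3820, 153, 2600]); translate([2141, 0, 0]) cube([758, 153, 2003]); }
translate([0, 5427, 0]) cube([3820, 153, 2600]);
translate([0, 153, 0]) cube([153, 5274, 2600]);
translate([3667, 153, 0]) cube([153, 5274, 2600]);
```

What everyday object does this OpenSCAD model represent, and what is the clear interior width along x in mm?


A single room. The interior width is 3514 mm.

Four walls enclosing a rectangle with a door in the front wall — a room. Outside width 3820 minus two 153 mm walls gives 3514 mm.


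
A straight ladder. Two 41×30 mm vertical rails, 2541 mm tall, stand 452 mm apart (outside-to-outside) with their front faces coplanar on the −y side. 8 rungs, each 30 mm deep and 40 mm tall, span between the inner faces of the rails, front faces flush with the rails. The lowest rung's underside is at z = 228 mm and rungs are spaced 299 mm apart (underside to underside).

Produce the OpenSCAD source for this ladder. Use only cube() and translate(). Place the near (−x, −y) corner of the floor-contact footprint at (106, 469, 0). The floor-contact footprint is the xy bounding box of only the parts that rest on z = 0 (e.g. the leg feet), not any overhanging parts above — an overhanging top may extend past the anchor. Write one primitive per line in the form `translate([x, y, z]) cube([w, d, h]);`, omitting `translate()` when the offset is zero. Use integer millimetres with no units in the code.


translate([106, 469, 0]) cube([41, 30, 2541]);
translate([517, 469, 0]) cube([41, 30, 2541]);
translate([147, 469, 228]) cube([370, 30, 40]);
translate([147, 469, 527]) cube([370, 30, 40]);
translate([147, 469, 826]) cube([370, 30, 40]);
translate([147, 469, 1125]) cube([370, 30, 40]);
translate([147, 469, 1424]) cube([370, 30, 40]);
translate([147, 469, 1723]) cube([370, 30, 40]);
translate([147, 469, 2022]) cube([370, 30, 40]);
translate([147, 469, 2321]) cube([370, 30, 40]);


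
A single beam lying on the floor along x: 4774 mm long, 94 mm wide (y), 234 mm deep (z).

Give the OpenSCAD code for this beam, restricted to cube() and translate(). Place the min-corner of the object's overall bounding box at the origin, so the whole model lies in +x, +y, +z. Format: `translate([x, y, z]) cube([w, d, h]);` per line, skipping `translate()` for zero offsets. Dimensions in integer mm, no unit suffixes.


cube([4774, 94, 234]);


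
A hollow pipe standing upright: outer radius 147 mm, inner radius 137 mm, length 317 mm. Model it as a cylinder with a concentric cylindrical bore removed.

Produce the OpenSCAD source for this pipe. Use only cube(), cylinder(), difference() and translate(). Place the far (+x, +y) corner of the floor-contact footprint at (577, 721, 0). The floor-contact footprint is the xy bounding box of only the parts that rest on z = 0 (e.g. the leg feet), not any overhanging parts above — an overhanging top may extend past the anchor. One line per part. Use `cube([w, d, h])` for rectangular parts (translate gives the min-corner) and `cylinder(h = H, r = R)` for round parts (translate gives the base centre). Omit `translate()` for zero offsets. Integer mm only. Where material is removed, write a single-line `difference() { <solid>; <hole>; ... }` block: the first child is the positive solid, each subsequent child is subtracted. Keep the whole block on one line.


difference() { translate([430, 574, 0]) cylinder(h = 317, r = 147); translate([430, 574, 0]) cylinder(h = 317, r = 137); }


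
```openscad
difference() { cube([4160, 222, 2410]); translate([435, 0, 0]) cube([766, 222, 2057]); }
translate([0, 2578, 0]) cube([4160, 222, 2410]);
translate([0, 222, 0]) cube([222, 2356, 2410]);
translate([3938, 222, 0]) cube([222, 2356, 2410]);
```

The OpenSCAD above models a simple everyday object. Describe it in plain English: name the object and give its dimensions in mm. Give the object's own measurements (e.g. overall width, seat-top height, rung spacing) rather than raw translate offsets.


A single room: four walls, each 2410 mm tall and 222 mm thick, enclosing an outside footprint 4160×2800 mm (x × y), no floor or roof. The front and back walls (−y and +y sides) run the full x-width; the side walls fit between their inner faces. A door opening 766 mm wide and 2057 mm tall is cut through the front wall from the floor up, its −x edge 435 mm from the wall's −x end.


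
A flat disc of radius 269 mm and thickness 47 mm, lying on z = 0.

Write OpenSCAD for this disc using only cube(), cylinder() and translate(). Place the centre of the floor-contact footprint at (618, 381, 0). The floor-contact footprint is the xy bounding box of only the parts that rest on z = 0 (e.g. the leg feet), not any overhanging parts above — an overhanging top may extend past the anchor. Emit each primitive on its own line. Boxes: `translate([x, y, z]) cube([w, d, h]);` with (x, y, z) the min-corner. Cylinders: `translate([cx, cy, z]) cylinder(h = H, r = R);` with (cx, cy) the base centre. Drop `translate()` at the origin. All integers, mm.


translate([618, 381, 0]) cylinder(h = 47, r = 269);


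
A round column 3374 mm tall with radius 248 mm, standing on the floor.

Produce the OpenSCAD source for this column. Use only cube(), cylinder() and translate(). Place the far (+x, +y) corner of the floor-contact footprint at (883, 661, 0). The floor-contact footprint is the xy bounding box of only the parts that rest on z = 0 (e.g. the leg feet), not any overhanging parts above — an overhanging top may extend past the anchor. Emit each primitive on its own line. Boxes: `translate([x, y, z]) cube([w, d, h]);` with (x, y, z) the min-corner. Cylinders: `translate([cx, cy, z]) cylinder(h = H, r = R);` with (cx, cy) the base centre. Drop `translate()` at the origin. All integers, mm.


translate([635, 413, 0]) cylinder(h = 3374, r = 248);


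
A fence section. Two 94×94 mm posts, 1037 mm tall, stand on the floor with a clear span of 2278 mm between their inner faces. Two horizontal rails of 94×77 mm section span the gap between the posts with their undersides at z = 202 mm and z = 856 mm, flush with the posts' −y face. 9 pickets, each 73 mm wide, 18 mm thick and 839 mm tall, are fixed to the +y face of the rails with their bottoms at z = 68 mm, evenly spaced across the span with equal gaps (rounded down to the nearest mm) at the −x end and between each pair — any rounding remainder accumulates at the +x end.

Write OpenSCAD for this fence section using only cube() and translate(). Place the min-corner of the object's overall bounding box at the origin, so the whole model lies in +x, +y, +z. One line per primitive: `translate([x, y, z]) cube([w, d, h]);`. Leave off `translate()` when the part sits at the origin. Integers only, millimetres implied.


cube([94, 94, 1037]);
translate([2372, 0, 0]) cube([94, 94, 1037]);
translate([94, 0, 202]) cube([2278, 94, 77]);
translate([94, 0, 856]) cube([2278, 94, 77]);
translate([256, 94, 68]) cube([73, 18, 839]);
translate([491, 94, 68]) cube([73, 18, 839]);
translate([726, 94, 68]) cube([73, 18, 839]);
translate([961, 94, 68]) cube([73, 18, 839]);
translate([1196, 94, 68]) cube([73, 18, 839]);
translate([1431, 94, 68]) cube([73, 18, 839]);
translate([1666, 94, 68]) cube([73, 18, 839]);
translate([1901, 94, 68]) cube([73, 18, 839]);
translate([2136, 94, 68]) cube([73, 18, 839]);
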